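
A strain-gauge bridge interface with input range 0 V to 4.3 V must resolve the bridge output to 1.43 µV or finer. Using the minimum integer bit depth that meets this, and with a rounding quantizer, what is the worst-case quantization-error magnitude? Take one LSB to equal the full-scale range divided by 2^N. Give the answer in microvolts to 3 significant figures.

Span = 4.3 V.
Need 2^N ≥ 4.3 V / 1.43 µV = 3.007e6 → N_min = 22.
One LSB is 4.3 V / 4194304 = 1.0252 µV.
Half an LSB is 0.513 µV.

0.513 µV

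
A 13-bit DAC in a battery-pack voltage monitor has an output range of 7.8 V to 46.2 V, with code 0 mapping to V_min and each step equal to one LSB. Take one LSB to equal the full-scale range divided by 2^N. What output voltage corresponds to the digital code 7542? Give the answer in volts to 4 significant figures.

43.15 V

Full-scale range = 46.2 V − (7.8 V) = 38.4 V. LSB = 38.4 V / 2^13.
V_out = V_min + code × LSB = 7.8 V + 7542 × 38.4 V / 8192
      = 7.8 V + 35.3531 V = 43.1531 V.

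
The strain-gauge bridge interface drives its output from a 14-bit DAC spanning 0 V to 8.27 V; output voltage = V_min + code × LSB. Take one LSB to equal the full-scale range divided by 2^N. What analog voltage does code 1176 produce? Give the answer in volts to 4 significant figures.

Range is 8.27 V. LSB = 8.27 V / 2^14.
V_out = V_min + code × LSB = 0 V + 1176 × 8.27 V / 16384
      = 0 + 0.593599 = 0.593599 V.

0.5936 V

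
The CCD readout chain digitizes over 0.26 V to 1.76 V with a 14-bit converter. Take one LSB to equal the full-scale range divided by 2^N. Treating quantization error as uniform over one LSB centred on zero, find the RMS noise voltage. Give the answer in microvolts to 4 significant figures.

26.43 µV

The full-scale span is 1.76 − (0.26) = 1.5 V.
Step size = 1.5/16384 V = 91.5527 µV.
V_rms = LSB/√12 = 91.5527 µV / √12 = 26.43 µV.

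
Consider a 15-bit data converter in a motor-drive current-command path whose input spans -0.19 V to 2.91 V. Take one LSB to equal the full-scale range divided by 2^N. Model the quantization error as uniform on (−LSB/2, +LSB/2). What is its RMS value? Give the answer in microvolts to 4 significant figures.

27.31 µV

Span: 2.91 V − (-0.19 V) = 3.1 V.
Step size = 3.1/32768 V = 94.6045 µV.
For a uniform distribution on [−LSB/2, +LSB/2], V_rms = LSB/√12 = 94.6045 µV/3.4641 = 27.31 µV.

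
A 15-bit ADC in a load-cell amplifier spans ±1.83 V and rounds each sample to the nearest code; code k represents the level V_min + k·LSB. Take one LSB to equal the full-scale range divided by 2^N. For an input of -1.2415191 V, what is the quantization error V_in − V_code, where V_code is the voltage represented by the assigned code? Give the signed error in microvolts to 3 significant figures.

Full-scale range = 1.83 V − (-1.83 V) = 3.66 V. LSB = 3.66 V / 2^15 ≈ 111.7 µV.
Position in LSBs: (-1.2415191 − (-1.83)) × 32768/3.66 = 5268.6727; rounding gives k = 5269.
Reconstructed level: -1.83 + 5269 × 3.66/32768 V = -1.2414825439 V.
V_in − V_code = -1.2415191 − (-1.2414825439) = −36.6 µV.

−36.6 µV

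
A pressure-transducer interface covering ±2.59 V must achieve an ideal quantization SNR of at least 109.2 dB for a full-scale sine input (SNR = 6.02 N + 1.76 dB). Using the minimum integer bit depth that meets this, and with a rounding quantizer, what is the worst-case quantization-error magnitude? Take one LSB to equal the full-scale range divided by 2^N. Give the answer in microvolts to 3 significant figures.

9.88 µV

Full-scale range = 2.59 V − (-2.59 V) = 5.18 V.
6.02 N + 1.76 ≥ 109.2 gives N ≥ 17.847, so the minimum integer is 18.
Step size = 5.18/262144 V = 19.760 µV.
Half an LSB is 9.88 µV.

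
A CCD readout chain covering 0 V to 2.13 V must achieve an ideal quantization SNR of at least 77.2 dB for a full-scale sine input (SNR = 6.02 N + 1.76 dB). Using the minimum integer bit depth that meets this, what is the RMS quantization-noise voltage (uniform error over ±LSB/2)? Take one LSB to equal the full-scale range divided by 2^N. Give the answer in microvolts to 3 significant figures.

V_FS = 2.13 V.
Required N = ⌈(77.2 − 1.76)/6.02⌉ = ⌈12.532⌉ = 13.
One LSB is 2.13 V / 8192 = 260.01 µV.
V_rms = LSB/√12 = 75.1 µV.

75.1 µV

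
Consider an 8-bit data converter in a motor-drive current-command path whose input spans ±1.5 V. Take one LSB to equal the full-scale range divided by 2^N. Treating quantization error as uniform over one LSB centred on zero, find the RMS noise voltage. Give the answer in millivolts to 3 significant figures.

3.38 mV

Full-scale range = 1.5 V − (-1.5 V) = 3 V.
One LSB is 3 V / 256 = 11.719 mV.
RMS of a uniform error over width LSB is LSB/√12 = 3.38 mV.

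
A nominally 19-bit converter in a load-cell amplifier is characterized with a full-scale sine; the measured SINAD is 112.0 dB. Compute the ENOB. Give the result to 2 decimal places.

18.31 bits

(112.0 − 1.76) / 6.02 = 110.24/6.02 = 18.3123 effective bits.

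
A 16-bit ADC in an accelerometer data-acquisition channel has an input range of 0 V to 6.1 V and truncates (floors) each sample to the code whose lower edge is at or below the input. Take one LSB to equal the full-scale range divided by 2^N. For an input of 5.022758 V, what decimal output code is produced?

V_FS = 6.1 V. LSB = 6.1 V / 2^16 ≈ 93.08 µV.
(V_in − V_min) × 2^16/range = (5.022758 − (0)) × 65536/6.1 = 53962.536.
Floor → code = 53962.

53962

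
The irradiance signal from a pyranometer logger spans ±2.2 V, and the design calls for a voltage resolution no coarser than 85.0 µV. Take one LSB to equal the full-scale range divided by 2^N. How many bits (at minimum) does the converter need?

16 bits

Range = 2.2 − (-2.2) = 4.4 V.
Levels needed ≥ 4.4/85.0 µV = 51760. 2^16 = 65536 suffices, so N_min = 16.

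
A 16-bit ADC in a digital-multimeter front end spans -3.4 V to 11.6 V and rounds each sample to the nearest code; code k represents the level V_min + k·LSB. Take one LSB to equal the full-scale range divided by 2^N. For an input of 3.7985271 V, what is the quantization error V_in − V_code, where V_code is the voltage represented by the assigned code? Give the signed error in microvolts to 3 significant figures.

Full-scale range = 11.6 V − (-3.4 V) = 15 V. LSB = 15 V / 2^16 ≈ 228.9 µV.
(V_in − V_min)/LSB = (3.7985271 − (-3.4)) × 65536/15 = 31450.8448 → nearest code k = 31451.
Reconstructed level: -3.4 + 31451 × 15/65536 V = 3.7985626221 V.
Error = V_in − V_code = 3.7985271 − (3.7985626221) = −35.5 µV.

−35.5 µV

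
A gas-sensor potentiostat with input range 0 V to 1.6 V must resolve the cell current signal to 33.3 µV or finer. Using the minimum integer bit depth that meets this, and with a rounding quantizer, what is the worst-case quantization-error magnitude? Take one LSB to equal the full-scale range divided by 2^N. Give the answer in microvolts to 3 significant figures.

12.2 µV

Full-scale range = 1.6 V.
Levels needed ≥ 1.6/33.3 µV = 48050. 2^16 = 65536 suffices, so N_min = 16.
LSB = 1.6 V / 2^16 = 24.414 µV.
Half an LSB is 12.2 µV.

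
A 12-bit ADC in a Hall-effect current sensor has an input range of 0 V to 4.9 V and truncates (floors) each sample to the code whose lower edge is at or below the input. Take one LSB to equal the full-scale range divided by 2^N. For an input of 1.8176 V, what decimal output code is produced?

1519

Span = 4.9 V. LSB = 4.9 V / 2^12 ≈ 1.196 mV.
(V_in − V_min) × 2^12/range = (1.8176 − (0)) × 4096/4.9 = 1519.365.
Floor → code = 1519.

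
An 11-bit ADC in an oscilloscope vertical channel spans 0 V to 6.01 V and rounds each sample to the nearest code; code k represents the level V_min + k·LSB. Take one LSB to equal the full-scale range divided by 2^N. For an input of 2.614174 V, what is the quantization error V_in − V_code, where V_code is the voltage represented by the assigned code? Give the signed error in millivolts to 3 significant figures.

−0.528 mV

Range is 6.01 V. LSB = 6.01 V / 2^11 ≈ 2.935 mV.
Position in LSBs: (2.614174 − (0)) × 2048/6.01 = 890.8200; rounding gives k = 891.
V_code = 0 + (891/2048) × 6.01 = 2.614702148 V.
V_in − V_code = 2.614174 − (2.614702148) = −0.528 mV.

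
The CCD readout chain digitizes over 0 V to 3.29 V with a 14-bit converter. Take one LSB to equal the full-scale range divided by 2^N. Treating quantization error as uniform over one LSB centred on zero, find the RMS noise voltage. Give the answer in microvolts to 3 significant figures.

Full-scale range = 3.29 V.
Step size = 3.29/16384 V = 200.81 µV.
σ_q = LSB/√12 = 200.81 µV/3.4641 = 58.0 µV.

58.0 µV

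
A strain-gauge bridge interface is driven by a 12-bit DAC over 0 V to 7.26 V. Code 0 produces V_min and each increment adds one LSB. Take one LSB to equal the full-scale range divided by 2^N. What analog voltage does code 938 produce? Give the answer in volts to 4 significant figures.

1.663 V

Full-scale range = 7.26 V. LSB = 7.26 V / 2^12.
V_out = V_min + code × LSB = 0 V + 938 × 7.26 V / 4096
      = 0 V + 1.66257 V = 1.66257 V.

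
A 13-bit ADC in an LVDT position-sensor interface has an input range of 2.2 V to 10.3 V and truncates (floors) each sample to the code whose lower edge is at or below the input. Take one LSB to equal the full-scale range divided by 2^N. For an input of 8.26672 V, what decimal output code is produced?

Span: 10.3 V − (2.2 V) = 8.1 V. LSB = 8.1 V / 2^13 ≈ 0.9888 mV.
V_in − V_min = 8.26672 − (2.2) = 6.06672 V.
Divide by LSB: 6.06672 × 8192/8.1 = 6135.6260.
Truncating gives code 6135.

6135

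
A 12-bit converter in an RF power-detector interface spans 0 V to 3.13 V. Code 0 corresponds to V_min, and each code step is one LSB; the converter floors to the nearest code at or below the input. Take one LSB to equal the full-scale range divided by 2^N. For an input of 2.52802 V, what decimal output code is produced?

3308

Full-scale range = 3.13 V. LSB = 3.13 V / 2^12 ≈ 0.7642 mV.
code = ⌊(V_in − V_min)/LSB⌋ = ⌊(V_in − V_min) × 2^12 / range⌋
     = ⌊(2.52802 − (0)) × 4096 / 3.13⌋ = ⌊2.52802 × 4096/3.13⌋
     = ⌊3308.233⌋ = 3308.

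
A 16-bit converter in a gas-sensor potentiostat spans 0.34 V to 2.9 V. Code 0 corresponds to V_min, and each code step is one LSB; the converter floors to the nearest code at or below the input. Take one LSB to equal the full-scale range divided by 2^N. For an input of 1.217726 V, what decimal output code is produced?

Span: 2.9 V − (0.34 V) = 2.56 V. LSB = 2.56 V / 2^16 ≈ 39.06 µV.
(V_in − V_min) × 2^16/range = (1.217726 − (0.34)) × 65536/2.56 = 22469.786.
Floor → code = 22469.

22469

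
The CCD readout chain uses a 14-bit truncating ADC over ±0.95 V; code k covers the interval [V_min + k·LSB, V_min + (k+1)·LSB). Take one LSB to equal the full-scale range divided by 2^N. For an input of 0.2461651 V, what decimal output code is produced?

10314

Span: 0.95 V − (-0.95 V) = 1.9 V. LSB = 1.9 V / 2^14 ≈ 116.0 µV.
V_in − V_min = 0.2461651 − (-0.95) = 1.1961651 V.
Divide by LSB: 1.1961651 × 16384/1.9 = 10314.7205.
Truncating gives code 10314.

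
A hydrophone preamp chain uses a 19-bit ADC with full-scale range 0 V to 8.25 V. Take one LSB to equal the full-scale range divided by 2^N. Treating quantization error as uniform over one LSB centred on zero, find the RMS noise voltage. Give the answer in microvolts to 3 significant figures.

4.54 µV

Full-scale range = 8.25 V.
Step size = 8.25/524288 V = 15.736 µV.
RMS of a uniform error over width LSB is LSB/√12 = 4.54 µV.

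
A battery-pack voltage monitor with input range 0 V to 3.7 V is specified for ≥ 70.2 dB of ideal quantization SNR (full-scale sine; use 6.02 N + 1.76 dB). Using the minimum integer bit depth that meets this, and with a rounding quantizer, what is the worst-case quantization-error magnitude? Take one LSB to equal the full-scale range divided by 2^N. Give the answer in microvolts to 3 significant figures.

452 µV

Span = 3.7 V.
Solving 6.02 N ≥ 70.2 − 1.76: N ≥ 11.369. Round up → N = 12.
LSB = 3.7 V ÷ 2^12 = 3.7/4096 V = 0.90332 mV.
Max error for round-to-nearest is LSB/2 = 452 µV.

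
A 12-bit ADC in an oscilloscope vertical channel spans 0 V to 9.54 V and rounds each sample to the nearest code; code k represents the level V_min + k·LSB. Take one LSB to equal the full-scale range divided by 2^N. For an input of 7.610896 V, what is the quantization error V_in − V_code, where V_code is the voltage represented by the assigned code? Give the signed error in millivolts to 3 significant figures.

−0.608 mV

Span = 9.54 V. LSB = 9.54 V / 2^12 ≈ 2.329 mV.
(V_in − V_min)/LSB = (7.610896 − (0)) × 4096/9.54 = 3267.7390 → nearest code k = 3268.
V_code = 0 + (3268/4096) × 9.54 = 7.611503906 V.
e = 7.610896 − (7.611503906) = −0.608 mV.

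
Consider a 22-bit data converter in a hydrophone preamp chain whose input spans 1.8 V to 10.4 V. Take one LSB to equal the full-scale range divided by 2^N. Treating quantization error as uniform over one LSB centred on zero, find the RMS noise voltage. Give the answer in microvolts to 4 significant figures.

Range = 10.4 − (1.8) = 8.6 V.
LSB = 8.6 V ÷ 2^22 = 8.6/4194304 V = 2.05040 µV.
RMS of a uniform error over width LSB is LSB/√12 = 0.5919 µV.

0.5919 µV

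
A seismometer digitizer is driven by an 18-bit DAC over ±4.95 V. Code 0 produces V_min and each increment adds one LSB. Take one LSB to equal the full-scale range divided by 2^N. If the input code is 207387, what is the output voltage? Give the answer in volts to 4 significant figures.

Full-scale range = 4.95 V − (-4.95 V) = 9.9 V. LSB = 9.9 V / 2^18.
V_out = V_min + code × LSB = -4.95 V + 207387 × 9.9 V / 262144
      = -4.95 + 7.83207 = 2.88207 V.

2.882 V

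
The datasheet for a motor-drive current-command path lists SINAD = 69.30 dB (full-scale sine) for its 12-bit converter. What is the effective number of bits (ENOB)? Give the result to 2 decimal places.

ENOB = (69.30 − 1.76)/6.02 = 11.2193 bits.

11.22 bits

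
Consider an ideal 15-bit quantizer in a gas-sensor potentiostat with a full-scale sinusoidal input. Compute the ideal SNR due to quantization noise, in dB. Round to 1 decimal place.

92.1 dB

Ideal quantization SNR: 6.02 × 15 + 1.76 dB = 92.1 dB.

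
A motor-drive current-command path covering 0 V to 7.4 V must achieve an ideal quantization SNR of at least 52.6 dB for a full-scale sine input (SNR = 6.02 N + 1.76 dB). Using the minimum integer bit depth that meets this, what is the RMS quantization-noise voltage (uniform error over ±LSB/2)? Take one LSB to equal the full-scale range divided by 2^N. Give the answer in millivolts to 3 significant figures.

4.17 mV

Full-scale range = 7.4 V.
Required N = ⌈(52.6 − 1.76)/6.02⌉ = ⌈8.445⌉ = 9.
One LSB is 7.4 V / 512 = 14.453 mV.
RMS noise = LSB/√12 = 4.17 mV.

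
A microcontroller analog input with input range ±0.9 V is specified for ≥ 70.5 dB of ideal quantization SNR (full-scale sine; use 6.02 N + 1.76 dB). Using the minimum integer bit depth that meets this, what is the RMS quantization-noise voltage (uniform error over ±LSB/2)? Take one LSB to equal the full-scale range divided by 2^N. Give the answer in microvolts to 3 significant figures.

127 µV

Full-scale range = 0.9 V − (-0.9 V) = 1.8 V.
Solving 6.02 N ≥ 70.5 − 1.76: N ≥ 11.419. Round up → N = 12.
Step size = 1.8/4096 V = 439.45 µV.
V_rms = LSB/√12 = 127 µV.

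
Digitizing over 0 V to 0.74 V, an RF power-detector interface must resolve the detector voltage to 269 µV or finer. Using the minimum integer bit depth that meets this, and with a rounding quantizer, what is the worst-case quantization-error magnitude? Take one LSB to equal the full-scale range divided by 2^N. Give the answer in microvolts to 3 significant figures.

90.3 µV

V_FS = 0.74 V.
Need 2^N ≥ 0.74 V / 269 µV = 2751 → N_min = 12.
One LSB is 0.74 V / 4096 = 180.66 µV.
Max error for round-to-nearest is LSB/2 = 90.3 µV.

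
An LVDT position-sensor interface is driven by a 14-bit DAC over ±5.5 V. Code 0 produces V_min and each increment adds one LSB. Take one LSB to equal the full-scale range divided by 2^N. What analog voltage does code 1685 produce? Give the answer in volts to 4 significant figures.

-4.369 V

Span: 5.5 V − (-5.5 V) = 11 V. LSB = 11 V / 2^14.
V_out = V_min + code × LSB = -5.5 V + 1685 × 11 V / 16384
      = -5.5 V + 1.13129 V = -4.36871 V.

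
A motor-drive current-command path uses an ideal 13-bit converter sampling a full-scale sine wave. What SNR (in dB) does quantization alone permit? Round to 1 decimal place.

SNR = 6.02·13 + 1.76 = 80.02 dB.

80.0 dB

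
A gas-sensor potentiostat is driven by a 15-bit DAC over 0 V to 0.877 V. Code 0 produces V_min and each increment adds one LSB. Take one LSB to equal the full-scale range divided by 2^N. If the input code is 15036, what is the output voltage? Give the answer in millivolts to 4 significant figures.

402.4 mV

Range is 0.877 V. LSB = 0.877 V / 2^15.
V_out = V_min + code × LSB = 0 V + 15036 × 0.877 V / 32768
      = 0 V + 0.402422 V = 0.402422 V.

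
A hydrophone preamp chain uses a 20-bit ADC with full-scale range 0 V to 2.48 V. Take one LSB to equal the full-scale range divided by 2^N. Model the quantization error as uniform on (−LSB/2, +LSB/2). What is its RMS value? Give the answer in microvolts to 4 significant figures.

V_FS = 2.48 V.
One LSB is 2.48 V / 1048576 = 2.36511 µV.
RMS of a uniform error over width LSB is LSB/√12 = 0.6827 µV.

0.6827 µV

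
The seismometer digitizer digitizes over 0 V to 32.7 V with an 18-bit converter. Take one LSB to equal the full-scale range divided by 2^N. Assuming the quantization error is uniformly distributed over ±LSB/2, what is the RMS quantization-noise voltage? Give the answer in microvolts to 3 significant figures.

36.0 µV

V_FS = 32.7 V.
LSB = 32.7 V ÷ 2^18 = 32.7/262144 V = 124.74 µV.
RMS of a uniform error over width LSB is LSB/√12 = 36.0 µV.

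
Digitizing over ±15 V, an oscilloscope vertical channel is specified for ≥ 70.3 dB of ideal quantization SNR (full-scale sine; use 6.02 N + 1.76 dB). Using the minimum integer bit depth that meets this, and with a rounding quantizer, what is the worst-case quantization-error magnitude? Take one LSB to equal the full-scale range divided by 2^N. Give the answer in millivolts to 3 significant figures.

Full-scale range = 15 V − (-15 V) = 30 V.
Required N = ⌈(70.3 − 1.76)/6.02⌉ = ⌈11.385⌉ = 12.
LSB = 30 V ÷ 2^12 = 30/4096 V = 7.3242 mV.
|e|_max = LSB/2 = 3.66 mV.

3.66 mV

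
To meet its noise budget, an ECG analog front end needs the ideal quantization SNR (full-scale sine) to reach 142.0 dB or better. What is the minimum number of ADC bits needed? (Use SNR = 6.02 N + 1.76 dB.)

N ≥ (142.0 − 1.76)/6.02 = 23.296 → N_min = 24.

24 bits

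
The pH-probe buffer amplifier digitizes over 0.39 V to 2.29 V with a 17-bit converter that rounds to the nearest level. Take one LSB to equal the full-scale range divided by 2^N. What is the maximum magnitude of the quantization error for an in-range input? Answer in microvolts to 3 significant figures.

7.25 µV

Range = 2.29 − (0.39) = 1.9 V.
LSB = 1.9 V / 2^17 = 14.496 µV.
|e|_max = LSB/2 = 7.25 µV.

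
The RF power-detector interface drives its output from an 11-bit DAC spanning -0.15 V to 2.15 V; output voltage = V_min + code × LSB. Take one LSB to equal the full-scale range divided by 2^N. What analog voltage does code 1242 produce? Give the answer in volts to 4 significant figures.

Full-scale range = 2.15 V − (-0.15 V) = 2.3 V. LSB = 2.3 V / 2^11.
V_out = -0.15 + 1242 × (2.3/2048) V
      = -0.15 V + 1.39482 V = 1.24482 V.

1.245 V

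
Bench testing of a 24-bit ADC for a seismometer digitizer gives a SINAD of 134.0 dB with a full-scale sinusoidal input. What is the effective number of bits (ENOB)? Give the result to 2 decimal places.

ENOB = (SINAD − 1.76) / 6.02 = (134.0 − 1.76) / 6.02 = 132.24 / 6.02 = 21.9668.

21.97 bits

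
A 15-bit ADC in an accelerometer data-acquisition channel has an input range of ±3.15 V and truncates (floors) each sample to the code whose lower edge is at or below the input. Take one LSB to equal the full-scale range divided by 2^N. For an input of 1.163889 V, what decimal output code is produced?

The full-scale span is 3.15 − (-3.15) = 6.3 V. LSB = 6.3 V / 2^15 ≈ 192.3 µV.
code = ⌊(V_in − V_min)/LSB⌋ = ⌊(V_in − V_min) × 2^15 / range⌋
     = ⌊(1.163889 − (-3.15)) × 32768 / 6.3⌋ = ⌊4.313889 × 32768/6.3⌋
     = ⌊22437.701⌋ = 22437.

22437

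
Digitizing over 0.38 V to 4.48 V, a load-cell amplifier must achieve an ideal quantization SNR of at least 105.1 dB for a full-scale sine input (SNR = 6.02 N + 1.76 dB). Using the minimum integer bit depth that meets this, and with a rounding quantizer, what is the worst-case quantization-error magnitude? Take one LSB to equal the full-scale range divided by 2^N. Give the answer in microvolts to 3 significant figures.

7.82 µV

Full-scale range = 4.48 V − (0.38 V) = 4.1 V.
Solving 6.02 N ≥ 105.1 − 1.76: N ≥ 17.166. Round up → N = 18.
Step size = 4.1/262144 V = 15.640 µV.
|e|_max = LSB/2 = 7.82 µV.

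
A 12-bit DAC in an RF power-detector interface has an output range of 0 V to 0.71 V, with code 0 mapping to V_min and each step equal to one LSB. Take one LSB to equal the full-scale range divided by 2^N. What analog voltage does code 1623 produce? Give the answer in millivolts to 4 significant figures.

281.3 mV

V_FS = 0.71 V. LSB = 0.71 V / 2^12.
Output = V_min + (1623/4096) × range = 0 + 0.396240 × 0.71 V
      = 0 V + 0.281331 V = 0.281331 V.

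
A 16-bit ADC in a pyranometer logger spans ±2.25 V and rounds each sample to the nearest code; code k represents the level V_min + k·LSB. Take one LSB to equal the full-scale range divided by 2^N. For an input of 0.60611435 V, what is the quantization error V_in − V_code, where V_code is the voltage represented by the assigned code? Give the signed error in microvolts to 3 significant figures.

+12.4 µV

The full-scale span is 2.25 − (-2.25) = 4.5 V. LSB = 4.5 V / 2^16 ≈ 68.66 µV.
Position in LSBs: (0.60611435 − (-2.25)) × 65536/4.5 = 41595.1800; rounding gives k = 41595.
V_code = -2.25 + (41595/65536) × 4.5 = 0.60610198975 V.
V_in − V_code = 0.60611435 − (0.60610198975) = +12.4 µV.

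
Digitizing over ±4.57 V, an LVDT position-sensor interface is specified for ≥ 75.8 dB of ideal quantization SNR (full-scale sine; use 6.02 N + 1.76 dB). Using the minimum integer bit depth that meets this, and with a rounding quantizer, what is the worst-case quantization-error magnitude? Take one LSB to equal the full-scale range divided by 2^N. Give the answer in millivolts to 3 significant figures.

0.558 mV

Span: 4.57 V − (-4.57 V) = 9.14 V.
Solving 6.02 N ≥ 75.8 − 1.76: N ≥ 12.299. Round up → N = 13.
One LSB is 9.14 V / 8192 = 1.1157 mV.
Max error for round-to-nearest is LSB/2 = 0.558 mV.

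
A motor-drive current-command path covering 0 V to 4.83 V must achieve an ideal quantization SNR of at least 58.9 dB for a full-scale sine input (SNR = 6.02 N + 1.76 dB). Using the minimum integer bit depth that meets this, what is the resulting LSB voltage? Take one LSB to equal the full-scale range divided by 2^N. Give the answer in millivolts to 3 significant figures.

V_FS = 4.83 V.
Solving 6.02 N ≥ 58.9 − 1.76: N ≥ 9.492. Round up → N = 10.
One LSB is 4.83 V / 1024 = 4.72 mV.

4.72 mV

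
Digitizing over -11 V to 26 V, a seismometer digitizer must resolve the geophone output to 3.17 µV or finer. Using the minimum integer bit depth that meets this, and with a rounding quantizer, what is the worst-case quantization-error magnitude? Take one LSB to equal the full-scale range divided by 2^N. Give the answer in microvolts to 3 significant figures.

Span: 26 V − (-11 V) = 37 V.
Required number of levels: 37/3.17 µV = 1.1672e7; smallest N with 2^N ≥ that is 24.
One LSB is 37 V / 16777216 = 2.2054 µV.
Max error for round-to-nearest is LSB/2 = 1.10 µV.

1.10 µV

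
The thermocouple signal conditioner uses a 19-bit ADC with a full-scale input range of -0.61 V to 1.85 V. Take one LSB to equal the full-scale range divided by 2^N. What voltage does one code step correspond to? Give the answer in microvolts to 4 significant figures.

Span: 1.85 V − (-0.61 V) = 2.46 V.
2^19 = 524288 levels.
LSB = 2.46 V ÷ 2^19 = 2.46/524288 V = 4.692 µV.

4.692 µV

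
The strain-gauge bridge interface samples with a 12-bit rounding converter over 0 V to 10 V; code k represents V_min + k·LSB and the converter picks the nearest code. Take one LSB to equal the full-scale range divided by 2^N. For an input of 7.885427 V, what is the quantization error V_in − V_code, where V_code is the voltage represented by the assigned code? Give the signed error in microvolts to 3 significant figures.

−315 µV

V_FS = 10 V. LSB = 10 V / 2^12 ≈ 2.441 mV.
(7.885427 − (0)) / LSB = 7.885427 × 4096/10 = 3229.8709. Nearest integer: k = 3230.
Reconstructed level: 0 + 3230 × 10/4096 V = 7.885742188 V.
Error = V_in − V_code = 7.885427 − (7.885742188) = −315 µV.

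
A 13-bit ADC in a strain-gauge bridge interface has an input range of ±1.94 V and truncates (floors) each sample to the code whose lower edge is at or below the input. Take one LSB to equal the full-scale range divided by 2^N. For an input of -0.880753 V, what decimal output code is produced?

Range = 1.94 − (-1.94) = 3.88 V. LSB = 3.88 V / 2^13 ≈ 473.6 µV.
code = ⌊(V_in − V_min)/LSB⌋ = ⌊(V_in − V_min) × 2^13 / range⌋
     = ⌊(-0.880753 − (-1.94)) × 8192 / 3.88⌋ = ⌊1.059247 × 8192/3.88⌋
     = ⌊2236.431⌋ = 2236.

2236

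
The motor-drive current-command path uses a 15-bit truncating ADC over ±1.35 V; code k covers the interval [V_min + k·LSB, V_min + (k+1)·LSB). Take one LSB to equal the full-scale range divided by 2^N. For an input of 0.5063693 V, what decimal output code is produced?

22529

Span: 1.35 V − (-1.35 V) = 2.7 V. LSB = 2.7 V / 2^15 ≈ 82.40 µV.
V_in − V_min = 0.5063693 − (-1.35) = 1.8563693 V.
Divide by LSB: 1.8563693 × 32768/2.7 = 22529.4479.
Truncating gives code 22529.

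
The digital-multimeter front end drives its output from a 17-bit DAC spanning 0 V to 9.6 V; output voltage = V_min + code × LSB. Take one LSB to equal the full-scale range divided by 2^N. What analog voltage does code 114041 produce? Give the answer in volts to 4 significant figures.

Full-scale range = 9.6 V. LSB = 9.6 V / 2^17.
Output = V_min + (114041/131072) × range = 0 + 0.870064 × 9.6 V
      = 0 + 8.35261 = 8.35261 V.

8.353 V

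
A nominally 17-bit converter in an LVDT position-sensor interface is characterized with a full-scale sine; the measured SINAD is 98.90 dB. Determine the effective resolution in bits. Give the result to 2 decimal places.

Inverting SNR = 6.02 N + 1.76: N_eff = (98.90 − 1.76)/6.02 = 16.1362.

16.14 bits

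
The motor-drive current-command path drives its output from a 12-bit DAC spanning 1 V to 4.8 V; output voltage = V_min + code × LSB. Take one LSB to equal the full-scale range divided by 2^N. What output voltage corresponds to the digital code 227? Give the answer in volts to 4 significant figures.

The full-scale span is 4.8 − (1) = 3.8 V. LSB = 3.8 V / 2^12.
Output = V_min + (227/4096) × range = 1 + 0.0554199 × 3.8 V
      = 1 V + 0.210596 V = 1.21060 V.

1.211 V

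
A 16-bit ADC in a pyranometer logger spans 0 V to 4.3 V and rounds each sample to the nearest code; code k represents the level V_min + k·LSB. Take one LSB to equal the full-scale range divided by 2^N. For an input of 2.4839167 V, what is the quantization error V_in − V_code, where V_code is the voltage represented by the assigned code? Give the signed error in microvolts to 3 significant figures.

Span = 4.3 V. LSB = 4.3 V / 2^16 ≈ 65.61 µV.
(2.4839167 − (0)) / LSB = 2.4839167 × 65536/4.3 = 37857.2011. Nearest integer: k = 37857.
V_code = 0 + (37857/65536) × 4.3 = 2.4839035034 V.
Error = V_in − V_code = 2.4839167 − (2.4839035034) = +13.2 µV.

+13.2 µV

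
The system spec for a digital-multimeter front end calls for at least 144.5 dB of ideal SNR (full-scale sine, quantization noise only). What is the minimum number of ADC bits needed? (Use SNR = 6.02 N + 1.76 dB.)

6.02 N + 1.76 ≥ 144.5 gives N ≥ 23.711, so the minimum integer is 24.

24 bits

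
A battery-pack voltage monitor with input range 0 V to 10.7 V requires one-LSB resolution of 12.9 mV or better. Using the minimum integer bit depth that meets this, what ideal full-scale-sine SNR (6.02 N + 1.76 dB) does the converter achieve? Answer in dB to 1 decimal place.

Full-scale range = 10.7 V.
Required number of levels: 10.7/12.9 mV = 829.46; smallest N with 2^N ≥ that is 10.
6.02(10) + 1.76 = 61.96 dB.

62.0 dB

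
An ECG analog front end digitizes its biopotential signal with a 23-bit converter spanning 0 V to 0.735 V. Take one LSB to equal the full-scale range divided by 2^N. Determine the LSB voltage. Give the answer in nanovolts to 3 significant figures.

87.6 nV

Span = 0.735 V.
There are 2^23 = 8388608 steps.
One LSB is 0.735 V / 8388608 = 87.6 nV.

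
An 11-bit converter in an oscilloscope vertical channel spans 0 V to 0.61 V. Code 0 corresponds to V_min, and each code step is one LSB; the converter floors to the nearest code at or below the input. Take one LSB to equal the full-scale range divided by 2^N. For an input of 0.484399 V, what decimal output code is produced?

1626

V_FS = 0.61 V. LSB = 0.61 V / 2^11 ≈ 297.9 µV.
V_in − V_min = 0.484399 − (0) = 0.484399 V.
Divide by LSB: 0.484399 × 2048/0.61 = 1626.3101.
Truncating gives code 1626.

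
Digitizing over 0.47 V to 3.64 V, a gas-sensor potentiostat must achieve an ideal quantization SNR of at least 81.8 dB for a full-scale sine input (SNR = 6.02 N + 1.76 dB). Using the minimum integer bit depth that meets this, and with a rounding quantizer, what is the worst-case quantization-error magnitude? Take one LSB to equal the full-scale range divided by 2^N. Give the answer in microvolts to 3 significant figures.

96.7 µV

Range = 3.64 − (0.47) = 3.17 V.
Solving 6.02 N ≥ 81.8 − 1.76: N ≥ 13.296. Round up → N = 14.
Step size = 3.17/16384 V = 193.48 µV.
Half an LSB is 96.7 µV.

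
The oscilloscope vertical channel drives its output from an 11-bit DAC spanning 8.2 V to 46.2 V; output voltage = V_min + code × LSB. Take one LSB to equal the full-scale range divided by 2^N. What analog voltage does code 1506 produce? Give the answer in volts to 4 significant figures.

Span: 46.2 V − (8.2 V) = 38 V. LSB = 38 V / 2^11.
V_out = 8.2 + 1506 × (38/2048) V
      = 8.2 + 27.9434 = 36.1434 V.

36.14 V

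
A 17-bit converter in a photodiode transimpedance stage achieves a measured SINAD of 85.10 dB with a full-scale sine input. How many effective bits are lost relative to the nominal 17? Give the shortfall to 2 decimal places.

3.16 bits

N_eff = (85.10 − 1.76)/6.02 = 13.8439 bits.
17 − 13.8439 = 3.16 bits below nominal.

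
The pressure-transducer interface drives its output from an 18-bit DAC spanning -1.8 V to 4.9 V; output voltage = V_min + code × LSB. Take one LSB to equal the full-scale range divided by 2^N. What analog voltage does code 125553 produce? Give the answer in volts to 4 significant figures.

Span: 4.9 V − (-1.8 V) = 6.7 V. LSB = 6.7 V / 2^18.
V_out = V_min + code × LSB = -1.8 V + 125553 × 6.7 V / 262144
      = -1.8 V + 3.20894 V = 1.40894 V.

1.409 V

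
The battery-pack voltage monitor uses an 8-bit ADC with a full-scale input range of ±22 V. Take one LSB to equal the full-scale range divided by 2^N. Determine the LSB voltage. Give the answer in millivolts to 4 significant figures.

Range = 22 − (-22) = 44 V.
There are 2^8 = 256 steps.
One LSB is 44 V / 256 = 171.9 mV.

171.9 mV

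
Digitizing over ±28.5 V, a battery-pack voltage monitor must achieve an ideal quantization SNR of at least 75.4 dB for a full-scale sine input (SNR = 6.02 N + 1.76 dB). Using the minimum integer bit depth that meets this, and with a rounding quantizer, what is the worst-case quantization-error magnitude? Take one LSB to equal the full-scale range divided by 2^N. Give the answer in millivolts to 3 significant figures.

3.48 mV

The full-scale span is 28.5 − (-28.5) = 57 V.
Solving 6.02 N ≥ 75.4 − 1.76: N ≥ 12.233. Round up → N = 13.
LSB = 57 V ÷ 2^13 = 57/8192 V = 6.9580 mV.
Half an LSB is 3.48 mV.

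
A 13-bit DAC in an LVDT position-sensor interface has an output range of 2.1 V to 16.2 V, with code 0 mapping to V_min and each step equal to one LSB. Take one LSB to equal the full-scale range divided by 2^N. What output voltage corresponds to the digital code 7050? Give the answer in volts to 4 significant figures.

Full-scale range = 16.2 V − (2.1 V) = 14.1 V. LSB = 14.1 V / 2^13.
Output = V_min + (7050/8192) × range = 2.1 + 0.860596 × 14.1 V
      = 2.1 + 12.1344 = 14.2344 V.

14.23 V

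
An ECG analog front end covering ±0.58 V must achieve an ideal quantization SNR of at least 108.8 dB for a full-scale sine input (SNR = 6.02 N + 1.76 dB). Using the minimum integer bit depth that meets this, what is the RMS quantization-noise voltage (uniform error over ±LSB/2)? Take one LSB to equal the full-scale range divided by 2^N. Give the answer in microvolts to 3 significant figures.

The full-scale span is 0.58 − (-0.58) = 1.16 V.
Required N = ⌈(108.8 − 1.76)/6.02⌉ = ⌈17.781⌉ = 18.
Step size = 1.16/262144 V = 4.4250 µV.
RMS noise = LSB/√12 = 1.28 µV.

1.28 µV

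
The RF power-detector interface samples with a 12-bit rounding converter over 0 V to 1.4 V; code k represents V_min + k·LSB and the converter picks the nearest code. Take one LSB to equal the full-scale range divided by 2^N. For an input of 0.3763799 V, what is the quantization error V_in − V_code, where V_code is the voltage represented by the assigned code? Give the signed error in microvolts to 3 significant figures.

+61.5 µV

Span = 1.4 V. LSB = 1.4 V / 2^12 ≈ 341.8 µV.
(0.3763799 − (0)) / LSB = 0.3763799 × 4096/1.4 = 1101.1801. Nearest integer: k = 1101.
V_code = V_min + k × range/2^12 = 0 + 1101 × 1.4/4096 = 0.3763183594 V.
V_in − V_code = 0.3763799 − (0.3763183594) = +61.5 µV.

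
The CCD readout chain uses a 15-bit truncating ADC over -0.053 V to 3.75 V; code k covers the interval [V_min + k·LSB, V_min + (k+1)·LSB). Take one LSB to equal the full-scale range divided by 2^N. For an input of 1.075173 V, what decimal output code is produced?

Range = 3.75 − (-0.053) = 3.803 V. LSB = 3.803 V / 2^15 ≈ 116.1 µV.
code = ⌊(V_in − V_min)/LSB⌋ = ⌊(V_in − V_min) × 2^15 / range⌋
     = ⌊(1.075173 − (-0.053)) × 32768 / 3.803⌋ = ⌊1.128173 × 32768/3.803⌋
     = ⌊9720.740⌋ = 9720.

9720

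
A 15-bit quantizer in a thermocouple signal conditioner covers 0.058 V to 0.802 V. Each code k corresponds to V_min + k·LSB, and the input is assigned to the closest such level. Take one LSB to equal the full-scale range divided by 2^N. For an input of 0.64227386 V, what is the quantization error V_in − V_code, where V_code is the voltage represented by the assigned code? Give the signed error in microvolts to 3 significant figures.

The full-scale span is 0.802 − (0.058) = 0.744 V. LSB = 0.744 V / 2^15 ≈ 22.71 µV.
(V_in − V_min)/LSB = (0.64227386 − (0.058)) × 32768/0.744 = 25733.1799 → nearest code k = 25733.
V_code = V_min + k × range/2^15 = 0.058 + 25733 × 0.744/32768 = 0.64226977539 V.
V_in − V_code = 0.64227386 − (0.64226977539) = +4.08 µV.

+4.08 µV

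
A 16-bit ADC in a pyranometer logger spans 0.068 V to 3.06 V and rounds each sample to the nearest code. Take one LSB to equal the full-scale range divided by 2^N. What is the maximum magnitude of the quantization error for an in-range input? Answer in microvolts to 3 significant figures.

The full-scale span is 3.06 − (0.068) = 2.992 V.
One LSB is 2.992 V / 65536 = 45.654 µV.
Worst-case error for round-to-nearest is half an LSB: 22.8 µV.

22.8 µV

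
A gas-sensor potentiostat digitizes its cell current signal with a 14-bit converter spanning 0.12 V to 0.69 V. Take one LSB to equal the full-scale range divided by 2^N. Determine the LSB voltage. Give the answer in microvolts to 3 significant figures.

Full-scale range = 0.69 V − (0.12 V) = 0.57 V.
There are 2^14 = 16384 steps.
LSB = 0.57 V / 2^14 = 34.8 µV.

34.8 µV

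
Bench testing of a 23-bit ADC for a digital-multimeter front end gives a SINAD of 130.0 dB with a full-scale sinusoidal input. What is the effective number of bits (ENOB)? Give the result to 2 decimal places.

21.30 bits

ENOB = (SINAD − 1.76) / 6.02 = (130.0 − 1.76) / 6.02 = 128.24 / 6.02 = 21.3023.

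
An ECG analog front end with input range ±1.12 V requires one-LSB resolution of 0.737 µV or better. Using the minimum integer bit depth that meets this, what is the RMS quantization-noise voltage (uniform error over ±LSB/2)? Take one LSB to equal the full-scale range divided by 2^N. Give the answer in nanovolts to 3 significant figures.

154 nV

Full-scale range = 1.12 V − (-1.12 V) = 2.24 V.
Levels needed ≥ 2.24/0.737 µV = 3.039e6. 2^22 = 4194304 suffices, so N_min = 22.
LSB = 2.24 V ÷ 2^22 = 2.24/4194304 V = 0.53406 µV.
σ_q = LSB/√12 = 0.53406 µV/3.4641 = 154 nV.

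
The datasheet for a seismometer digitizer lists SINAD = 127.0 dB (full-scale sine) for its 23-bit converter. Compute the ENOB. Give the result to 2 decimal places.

20.80 bits

(127.0 − 1.76) / 6.02 = 125.24/6.02 = 20.8040 effective bits.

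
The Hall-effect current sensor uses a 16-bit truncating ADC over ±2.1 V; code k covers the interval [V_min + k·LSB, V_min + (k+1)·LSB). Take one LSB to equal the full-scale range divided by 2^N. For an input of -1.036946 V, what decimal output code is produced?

Full-scale range = 2.1 V − (-2.1 V) = 4.2 V. LSB = 4.2 V / 2^16 ≈ 64.09 µV.
V_in − V_min = -1.036946 − (-2.1) = 1.063054 V.
Divide by LSB: 1.063054 × 65536/4.2 = 16587.6921.
Truncating gives code 16587.

16587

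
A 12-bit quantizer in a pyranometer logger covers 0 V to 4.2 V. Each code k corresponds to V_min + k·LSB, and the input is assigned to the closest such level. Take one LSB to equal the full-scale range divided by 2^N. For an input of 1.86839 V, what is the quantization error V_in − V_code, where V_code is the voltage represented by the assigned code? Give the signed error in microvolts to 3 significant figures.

Full-scale range = 4.2 V. LSB = 4.2 V / 2^12 ≈ 1.025 mV.
(1.86839 − (0)) / LSB = 1.86839 × 4096/4.2 = 1822.1251. Nearest integer: k = 1822.
Reconstructed level: 0 + 1822 × 4.2/4096 V = 1.868261719 V.
V_in − V_code = 1.86839 − (1.868261719) = +128 µV.

+128 µV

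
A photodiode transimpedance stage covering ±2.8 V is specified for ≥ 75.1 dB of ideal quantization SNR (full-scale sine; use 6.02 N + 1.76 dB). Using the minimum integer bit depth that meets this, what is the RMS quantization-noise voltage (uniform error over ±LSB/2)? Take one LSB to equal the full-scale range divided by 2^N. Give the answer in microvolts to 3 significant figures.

197 µV

Span: 2.8 V − (-2.8 V) = 5.6 V.
Required N = ⌈(75.1 − 1.76)/6.02⌉ = ⌈12.183⌉ = 13.
LSB = 5.6 V ÷ 2^13 = 5.6/8192 V = 0.68359 mV.
σ_q = LSB/√12 = 0.68359 mV/3.4641 = 197 µV.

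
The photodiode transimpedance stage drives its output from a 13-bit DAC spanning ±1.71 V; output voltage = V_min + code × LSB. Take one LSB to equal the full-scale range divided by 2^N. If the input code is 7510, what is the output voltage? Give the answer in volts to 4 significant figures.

Range = 1.71 − (-1.71) = 3.42 V. LSB = 3.42 V / 2^13.
V_out = V_min + code × LSB = -1.71 V + 7510 × 3.42 V / 8192
      = -1.71 V + 3.13528 V = 1.42528 V.

1.425 V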